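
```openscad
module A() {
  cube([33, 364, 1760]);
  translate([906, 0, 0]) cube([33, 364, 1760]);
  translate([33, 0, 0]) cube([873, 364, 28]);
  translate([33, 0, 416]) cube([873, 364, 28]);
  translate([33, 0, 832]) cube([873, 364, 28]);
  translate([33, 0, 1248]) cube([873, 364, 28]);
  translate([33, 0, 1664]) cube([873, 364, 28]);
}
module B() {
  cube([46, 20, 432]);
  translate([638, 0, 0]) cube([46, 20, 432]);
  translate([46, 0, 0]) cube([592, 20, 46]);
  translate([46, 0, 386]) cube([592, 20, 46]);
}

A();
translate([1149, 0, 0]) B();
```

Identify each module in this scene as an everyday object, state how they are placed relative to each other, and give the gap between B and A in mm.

A is a bookshelf. B is a picture frame. The picture frame is on the floor beside the bookshelf on its +x side. The gap between the picture frame and the bookshelf is 210 mm.

The picture frame's nearest face is 210 mm from the bookshelf's +x face.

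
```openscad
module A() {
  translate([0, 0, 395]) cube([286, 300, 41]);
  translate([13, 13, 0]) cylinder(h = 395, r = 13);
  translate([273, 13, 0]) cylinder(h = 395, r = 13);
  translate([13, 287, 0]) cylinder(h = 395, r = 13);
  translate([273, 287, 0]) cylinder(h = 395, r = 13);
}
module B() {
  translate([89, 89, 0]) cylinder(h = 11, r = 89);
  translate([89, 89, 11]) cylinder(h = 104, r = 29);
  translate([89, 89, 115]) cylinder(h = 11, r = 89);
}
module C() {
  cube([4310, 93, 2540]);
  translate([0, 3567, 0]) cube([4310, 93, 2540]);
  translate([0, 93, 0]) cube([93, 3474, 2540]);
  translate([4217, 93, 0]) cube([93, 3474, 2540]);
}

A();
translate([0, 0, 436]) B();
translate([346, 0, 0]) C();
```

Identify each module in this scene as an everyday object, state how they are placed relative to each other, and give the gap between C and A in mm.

The house frame's nearest face is 60 mm from the stool's +x face.

A is a stool. B is a spool. C is a house frame. The spool is on top of the stool. The house frame is on the floor beside the stool on its +x side. The gap between the house frame and the stool is 60 mm.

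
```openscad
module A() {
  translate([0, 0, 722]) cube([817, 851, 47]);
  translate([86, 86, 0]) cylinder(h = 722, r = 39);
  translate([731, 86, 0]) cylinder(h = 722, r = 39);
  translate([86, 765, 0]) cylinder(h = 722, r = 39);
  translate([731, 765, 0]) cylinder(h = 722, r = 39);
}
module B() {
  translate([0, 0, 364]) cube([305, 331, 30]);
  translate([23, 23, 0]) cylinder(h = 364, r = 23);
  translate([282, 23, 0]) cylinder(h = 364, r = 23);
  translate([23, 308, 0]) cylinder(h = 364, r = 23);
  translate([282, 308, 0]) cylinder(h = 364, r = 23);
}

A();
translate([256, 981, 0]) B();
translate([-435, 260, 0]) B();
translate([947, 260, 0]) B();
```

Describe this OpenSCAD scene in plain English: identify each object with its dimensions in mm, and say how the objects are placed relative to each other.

A is a table with a 817×851 mm rectangular top, 47 mm thick, top surface at z = 769 mm, supported by four round legs of 78 mm diameter, each leg's bounding box inset 47 mm from the nearest pair of top edges, running from the floor.

B is a simple wooden stool: a rectangular seat 305 mm (x) by 331 mm (y), 30 mm thick, top face at z = 394 mm, on four round legs, each 46 mm in diameter. The legs rest on z = 0, each leg's axis is inset half a diameter from the nearest pair of seat edges (so the leg's bounding box is flush with the corner).

Three stools sit around the table at the +y, −x, +x sides.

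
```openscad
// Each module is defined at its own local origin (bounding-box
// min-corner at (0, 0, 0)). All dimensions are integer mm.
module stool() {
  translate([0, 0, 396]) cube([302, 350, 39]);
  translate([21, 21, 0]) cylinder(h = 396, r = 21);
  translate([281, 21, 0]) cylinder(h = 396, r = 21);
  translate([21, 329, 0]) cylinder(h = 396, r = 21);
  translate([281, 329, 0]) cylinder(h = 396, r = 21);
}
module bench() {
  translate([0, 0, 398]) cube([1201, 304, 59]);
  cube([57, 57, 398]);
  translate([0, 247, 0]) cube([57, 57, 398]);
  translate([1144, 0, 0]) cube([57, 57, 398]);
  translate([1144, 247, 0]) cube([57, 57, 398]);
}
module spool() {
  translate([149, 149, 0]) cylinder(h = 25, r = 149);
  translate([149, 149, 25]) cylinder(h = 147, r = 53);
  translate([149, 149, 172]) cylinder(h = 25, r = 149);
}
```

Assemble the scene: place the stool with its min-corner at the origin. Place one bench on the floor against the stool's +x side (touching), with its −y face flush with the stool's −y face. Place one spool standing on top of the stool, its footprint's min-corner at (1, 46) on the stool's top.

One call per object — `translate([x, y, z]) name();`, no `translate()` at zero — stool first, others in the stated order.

stool();
translate([302, 0, 0]) bench();
translate([1, 46, 435]) spool();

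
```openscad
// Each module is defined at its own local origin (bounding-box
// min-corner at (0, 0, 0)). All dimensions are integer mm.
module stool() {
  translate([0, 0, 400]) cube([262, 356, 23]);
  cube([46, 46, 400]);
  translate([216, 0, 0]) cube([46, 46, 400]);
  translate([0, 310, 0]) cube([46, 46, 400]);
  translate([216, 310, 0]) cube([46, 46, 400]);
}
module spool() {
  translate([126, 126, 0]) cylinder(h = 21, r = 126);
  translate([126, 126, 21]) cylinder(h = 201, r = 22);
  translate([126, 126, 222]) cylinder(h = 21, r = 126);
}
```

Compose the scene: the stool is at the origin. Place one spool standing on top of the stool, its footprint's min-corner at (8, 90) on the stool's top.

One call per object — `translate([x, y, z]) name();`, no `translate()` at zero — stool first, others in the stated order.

stool();
translate([8, 90, 423]) spool();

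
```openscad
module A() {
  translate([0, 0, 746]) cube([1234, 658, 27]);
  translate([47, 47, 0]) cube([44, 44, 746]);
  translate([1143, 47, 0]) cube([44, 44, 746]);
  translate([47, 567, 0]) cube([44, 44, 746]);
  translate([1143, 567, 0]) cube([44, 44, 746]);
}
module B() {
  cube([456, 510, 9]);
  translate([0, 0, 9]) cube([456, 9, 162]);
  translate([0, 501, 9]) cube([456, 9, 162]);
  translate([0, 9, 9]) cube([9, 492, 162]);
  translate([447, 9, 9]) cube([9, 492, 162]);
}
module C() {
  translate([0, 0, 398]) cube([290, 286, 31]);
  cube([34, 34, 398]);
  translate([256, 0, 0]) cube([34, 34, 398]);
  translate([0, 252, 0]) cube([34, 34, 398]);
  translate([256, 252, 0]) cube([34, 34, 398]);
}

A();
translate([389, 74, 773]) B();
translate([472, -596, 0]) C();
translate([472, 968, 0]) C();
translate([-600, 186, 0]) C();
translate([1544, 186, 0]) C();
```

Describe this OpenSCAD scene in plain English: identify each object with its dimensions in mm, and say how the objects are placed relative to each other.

A is a table: top 1234 mm (x) × 658 mm (y), 27 mm thick, upper face at z = 773 mm, on four 44×44 mm square legs, each inset 47 mm from the nearest pair of top edges, running from z = 0 to the bottom of the top.

B is an open storage box with external size 456×510×171 mm and wall thickness 9 mm (the base is also 9 mm thick). The base covers the whole footprint; the four walls stand on the base, with the y-facing walls full-width and the x-facing walls fitting between their inner faces.

C is a four-legged stool. The seat is a 290×286×31 mm slab whose top surface is at z = 429 mm; four square legs, each 34×34 mm in cross-section, run from the floor (z = 0) to the underside of the seat, each flush with a corner of the seat.

The open box is on top of the table, centred. Four stools sit around the table at the −y, +y, −x, +x sides.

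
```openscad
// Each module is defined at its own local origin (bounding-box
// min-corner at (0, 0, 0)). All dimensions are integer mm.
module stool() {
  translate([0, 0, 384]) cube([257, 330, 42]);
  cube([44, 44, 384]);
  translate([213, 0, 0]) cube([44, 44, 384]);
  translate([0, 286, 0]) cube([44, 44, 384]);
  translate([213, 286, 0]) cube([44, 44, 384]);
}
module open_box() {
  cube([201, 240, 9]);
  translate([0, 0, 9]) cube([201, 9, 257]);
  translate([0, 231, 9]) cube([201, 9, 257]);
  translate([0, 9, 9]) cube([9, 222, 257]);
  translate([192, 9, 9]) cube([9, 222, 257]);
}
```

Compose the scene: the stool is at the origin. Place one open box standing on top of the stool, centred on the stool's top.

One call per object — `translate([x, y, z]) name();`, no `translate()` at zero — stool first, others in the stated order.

stool();
translate([28, 45, 426]) open_box();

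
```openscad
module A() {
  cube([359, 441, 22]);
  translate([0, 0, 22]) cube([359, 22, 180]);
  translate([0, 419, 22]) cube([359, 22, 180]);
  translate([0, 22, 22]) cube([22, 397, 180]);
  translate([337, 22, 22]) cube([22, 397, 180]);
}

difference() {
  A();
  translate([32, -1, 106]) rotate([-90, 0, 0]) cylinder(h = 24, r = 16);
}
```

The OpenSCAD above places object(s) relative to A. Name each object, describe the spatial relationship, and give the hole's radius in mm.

The subtracted cylinder has r = 16 mm.

A is an open box. The open box has a circular hole through its front wall. The hole's radius is 16 mm.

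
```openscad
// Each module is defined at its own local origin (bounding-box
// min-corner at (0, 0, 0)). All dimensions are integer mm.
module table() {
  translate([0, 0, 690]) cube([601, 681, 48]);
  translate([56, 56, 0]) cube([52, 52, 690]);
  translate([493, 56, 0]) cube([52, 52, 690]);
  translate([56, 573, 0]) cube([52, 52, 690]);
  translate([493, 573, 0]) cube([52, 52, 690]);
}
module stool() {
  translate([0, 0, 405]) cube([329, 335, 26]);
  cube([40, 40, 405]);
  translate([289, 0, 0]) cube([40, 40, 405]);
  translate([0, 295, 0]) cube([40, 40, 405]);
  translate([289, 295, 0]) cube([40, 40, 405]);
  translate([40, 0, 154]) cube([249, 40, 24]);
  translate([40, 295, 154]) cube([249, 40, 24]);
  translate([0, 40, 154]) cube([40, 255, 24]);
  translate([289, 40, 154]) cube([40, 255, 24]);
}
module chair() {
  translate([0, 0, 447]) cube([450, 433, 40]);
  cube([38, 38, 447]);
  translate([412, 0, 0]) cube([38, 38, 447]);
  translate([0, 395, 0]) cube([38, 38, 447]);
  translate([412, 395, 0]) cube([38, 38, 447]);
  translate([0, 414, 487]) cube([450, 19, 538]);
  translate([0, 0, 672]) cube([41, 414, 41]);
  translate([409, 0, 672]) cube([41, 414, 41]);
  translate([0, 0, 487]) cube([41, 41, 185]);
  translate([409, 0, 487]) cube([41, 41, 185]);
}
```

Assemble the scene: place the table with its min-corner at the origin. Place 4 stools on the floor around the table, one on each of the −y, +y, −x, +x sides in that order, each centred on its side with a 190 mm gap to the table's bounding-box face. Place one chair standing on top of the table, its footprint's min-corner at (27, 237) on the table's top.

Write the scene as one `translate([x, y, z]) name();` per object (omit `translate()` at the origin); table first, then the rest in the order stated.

table();
translate([136, -525, 0]) stool();
translate([136, 871, 0]) stool();
translate([-519, 173, 0]) stool();
translate([791, 173, 0]) stool();
translate([27, 237, 738]) chair();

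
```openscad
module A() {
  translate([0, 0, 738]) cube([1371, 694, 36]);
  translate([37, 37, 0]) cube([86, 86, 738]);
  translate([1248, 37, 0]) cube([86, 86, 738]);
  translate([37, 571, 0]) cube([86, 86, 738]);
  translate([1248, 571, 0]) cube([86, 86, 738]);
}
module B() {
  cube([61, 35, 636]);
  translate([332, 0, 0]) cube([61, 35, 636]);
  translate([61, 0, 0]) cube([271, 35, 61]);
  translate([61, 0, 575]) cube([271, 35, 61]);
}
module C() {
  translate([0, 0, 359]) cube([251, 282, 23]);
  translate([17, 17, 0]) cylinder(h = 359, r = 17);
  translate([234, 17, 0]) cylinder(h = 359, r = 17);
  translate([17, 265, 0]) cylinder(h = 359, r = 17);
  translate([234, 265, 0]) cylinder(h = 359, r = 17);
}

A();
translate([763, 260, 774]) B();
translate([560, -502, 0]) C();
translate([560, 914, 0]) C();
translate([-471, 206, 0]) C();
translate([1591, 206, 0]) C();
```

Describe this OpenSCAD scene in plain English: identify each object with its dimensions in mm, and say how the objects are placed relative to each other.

A is a rectangular dining table. The top is 1371×694×36 mm with its upper surface at z = 774 mm. It stands on four 86×86 mm square legs, each inset 37 mm from the nearest pair of top edges, running from the floor to the underside of the top.

B is a picture frame with a 271×514 mm rectangular opening (x by z) and a uniform 61 mm border on every side. Frame depth is 35 mm along y. It is built from two vertical stiles running the full outside height and two horizontal rails spanning the gap between the stiles.

C is a simple wooden stool: a rectangular seat 251 mm (x) by 282 mm (y), 23 mm thick, top face at z = 382 mm, on four round legs, each 34 mm in diameter. The legs rest on z = 0, each leg's axis is inset half a diameter from the nearest pair of seat edges (so the leg's bounding box is flush with the corner).

The picture frame is on top of the table. Four stools sit around the table at the −y, +y, −x, +x sides.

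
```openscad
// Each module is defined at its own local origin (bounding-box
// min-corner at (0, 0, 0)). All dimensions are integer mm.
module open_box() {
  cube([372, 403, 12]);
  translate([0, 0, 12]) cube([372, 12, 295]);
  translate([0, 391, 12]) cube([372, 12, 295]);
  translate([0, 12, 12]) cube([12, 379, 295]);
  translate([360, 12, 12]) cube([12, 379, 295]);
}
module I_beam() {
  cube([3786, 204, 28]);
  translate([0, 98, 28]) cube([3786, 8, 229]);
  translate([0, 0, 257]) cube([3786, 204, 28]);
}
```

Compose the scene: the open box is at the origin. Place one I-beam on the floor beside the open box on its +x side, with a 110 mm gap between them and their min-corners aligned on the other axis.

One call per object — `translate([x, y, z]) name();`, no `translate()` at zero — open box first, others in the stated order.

open_box();
translate([482, 0, 0]) I_beam();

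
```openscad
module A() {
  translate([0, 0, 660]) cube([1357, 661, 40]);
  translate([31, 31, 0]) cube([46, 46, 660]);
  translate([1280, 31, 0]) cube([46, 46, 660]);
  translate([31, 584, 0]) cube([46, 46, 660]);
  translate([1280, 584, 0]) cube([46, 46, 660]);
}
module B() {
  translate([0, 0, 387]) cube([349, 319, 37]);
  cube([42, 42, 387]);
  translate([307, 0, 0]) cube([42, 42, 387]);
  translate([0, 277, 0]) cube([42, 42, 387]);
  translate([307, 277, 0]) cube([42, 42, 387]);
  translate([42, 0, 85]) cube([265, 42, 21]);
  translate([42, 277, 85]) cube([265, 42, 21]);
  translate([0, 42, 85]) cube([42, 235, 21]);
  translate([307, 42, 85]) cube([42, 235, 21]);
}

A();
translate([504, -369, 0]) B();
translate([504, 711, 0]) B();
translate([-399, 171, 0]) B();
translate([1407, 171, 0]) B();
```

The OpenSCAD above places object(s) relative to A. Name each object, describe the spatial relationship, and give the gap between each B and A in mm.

Each stool's nearest face is 50 mm from the table's bounding box.

A is a table. B is a stool. Four stools sit around the table at the −y, +y, −x, +x sides. The gap between each stool and the table is 50 mm.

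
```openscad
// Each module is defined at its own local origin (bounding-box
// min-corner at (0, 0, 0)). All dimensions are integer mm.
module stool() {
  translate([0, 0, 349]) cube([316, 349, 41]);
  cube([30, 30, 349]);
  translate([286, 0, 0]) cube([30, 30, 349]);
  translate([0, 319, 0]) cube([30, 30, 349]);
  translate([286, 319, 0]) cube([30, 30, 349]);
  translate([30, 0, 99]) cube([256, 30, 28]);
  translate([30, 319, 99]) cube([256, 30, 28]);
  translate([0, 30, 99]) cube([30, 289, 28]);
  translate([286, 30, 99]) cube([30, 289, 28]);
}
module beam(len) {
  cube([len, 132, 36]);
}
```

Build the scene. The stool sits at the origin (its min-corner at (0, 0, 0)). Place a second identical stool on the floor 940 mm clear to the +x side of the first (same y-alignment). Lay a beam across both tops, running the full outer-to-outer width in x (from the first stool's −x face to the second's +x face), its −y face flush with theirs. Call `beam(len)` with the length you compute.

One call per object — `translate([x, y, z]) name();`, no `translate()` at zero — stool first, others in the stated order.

stool();
translate([1256, 0, 0]) stool();
translate([0, 0, 390]) beam(1572);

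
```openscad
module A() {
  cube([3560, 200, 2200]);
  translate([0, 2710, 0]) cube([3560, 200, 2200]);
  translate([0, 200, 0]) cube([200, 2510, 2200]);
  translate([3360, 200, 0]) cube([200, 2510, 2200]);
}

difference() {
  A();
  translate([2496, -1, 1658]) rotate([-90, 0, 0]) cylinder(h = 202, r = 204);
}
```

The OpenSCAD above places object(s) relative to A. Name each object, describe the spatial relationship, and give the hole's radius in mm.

A is a house frame. The house frame has a circular hole through its front wall. The hole's radius is 204 mm.

The subtracted cylinder has r = 204 mm.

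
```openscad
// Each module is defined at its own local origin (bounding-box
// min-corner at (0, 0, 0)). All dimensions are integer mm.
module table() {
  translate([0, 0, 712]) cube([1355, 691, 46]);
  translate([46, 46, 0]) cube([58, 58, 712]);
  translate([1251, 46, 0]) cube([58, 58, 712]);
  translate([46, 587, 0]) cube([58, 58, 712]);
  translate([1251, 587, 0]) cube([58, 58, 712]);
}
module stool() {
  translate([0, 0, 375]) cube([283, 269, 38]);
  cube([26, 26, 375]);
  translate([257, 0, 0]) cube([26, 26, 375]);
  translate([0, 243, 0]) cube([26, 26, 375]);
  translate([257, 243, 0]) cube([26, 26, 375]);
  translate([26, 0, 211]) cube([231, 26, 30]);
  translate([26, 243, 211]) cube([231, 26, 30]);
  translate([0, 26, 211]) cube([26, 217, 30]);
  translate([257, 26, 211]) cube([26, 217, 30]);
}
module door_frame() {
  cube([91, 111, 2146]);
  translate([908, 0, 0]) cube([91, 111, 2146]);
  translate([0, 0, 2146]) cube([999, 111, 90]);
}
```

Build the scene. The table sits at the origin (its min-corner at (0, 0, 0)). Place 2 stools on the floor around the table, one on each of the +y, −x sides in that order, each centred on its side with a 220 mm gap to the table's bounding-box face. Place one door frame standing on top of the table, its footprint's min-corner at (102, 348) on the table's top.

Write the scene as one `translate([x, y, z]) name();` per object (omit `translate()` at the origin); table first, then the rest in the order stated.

table();
translate([536, 911, 0]) stool();
translate([-503, 211, 0]) stool();
translate([102, 348, 758]) door_frame();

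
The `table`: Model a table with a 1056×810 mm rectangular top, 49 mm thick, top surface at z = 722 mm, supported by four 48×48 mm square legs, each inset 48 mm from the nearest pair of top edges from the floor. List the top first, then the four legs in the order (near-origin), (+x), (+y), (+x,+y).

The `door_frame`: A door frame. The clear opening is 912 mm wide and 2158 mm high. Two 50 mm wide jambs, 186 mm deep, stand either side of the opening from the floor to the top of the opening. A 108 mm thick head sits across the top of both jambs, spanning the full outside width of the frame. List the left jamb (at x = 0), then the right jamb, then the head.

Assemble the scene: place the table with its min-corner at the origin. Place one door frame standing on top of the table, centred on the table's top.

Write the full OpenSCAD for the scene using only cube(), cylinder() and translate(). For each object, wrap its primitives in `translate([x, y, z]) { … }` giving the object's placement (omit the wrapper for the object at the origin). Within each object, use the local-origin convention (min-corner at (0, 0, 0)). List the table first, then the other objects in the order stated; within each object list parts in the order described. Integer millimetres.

translate([0, 0, 673]) cube([1056, 810, 49]);
translate([48, 48, 0]) cube([48, 48, 673]);
translate([960, 48, 0]) cube([48, 48, 673]);
translate([48, 714, 0]) cube([48, 48, 673]);
translate([960, 714, 0]) cube([48, 48, 673]);
translate([22, 312, 722]) {
  cube([50, 186, 2158]);
  translate([962, 0, 0]) cube([50, 186, 2158]);
  translate([0, 0, 2158]) cube([1012, 186, 108]);
}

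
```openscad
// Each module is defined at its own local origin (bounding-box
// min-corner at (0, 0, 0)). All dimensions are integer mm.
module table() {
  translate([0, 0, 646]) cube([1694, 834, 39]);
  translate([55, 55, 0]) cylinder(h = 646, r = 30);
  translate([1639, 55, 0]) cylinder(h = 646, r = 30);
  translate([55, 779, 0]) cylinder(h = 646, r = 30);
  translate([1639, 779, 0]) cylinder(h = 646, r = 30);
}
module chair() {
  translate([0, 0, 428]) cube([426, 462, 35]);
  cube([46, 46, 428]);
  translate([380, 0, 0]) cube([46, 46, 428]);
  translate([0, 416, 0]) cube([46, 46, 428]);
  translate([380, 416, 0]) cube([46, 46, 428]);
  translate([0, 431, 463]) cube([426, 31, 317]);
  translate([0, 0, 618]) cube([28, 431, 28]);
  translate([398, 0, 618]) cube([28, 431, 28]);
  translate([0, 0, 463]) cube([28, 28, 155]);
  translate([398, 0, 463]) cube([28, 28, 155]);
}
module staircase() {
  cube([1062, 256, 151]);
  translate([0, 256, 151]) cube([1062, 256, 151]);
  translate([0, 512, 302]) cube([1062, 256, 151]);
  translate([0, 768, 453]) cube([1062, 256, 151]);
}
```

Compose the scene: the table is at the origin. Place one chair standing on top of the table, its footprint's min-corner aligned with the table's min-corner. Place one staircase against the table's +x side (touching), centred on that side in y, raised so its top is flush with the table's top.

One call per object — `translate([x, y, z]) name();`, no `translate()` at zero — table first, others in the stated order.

table();
translate([0, 0, 685]) chair();
translate([1694, -95, 81]) staircase();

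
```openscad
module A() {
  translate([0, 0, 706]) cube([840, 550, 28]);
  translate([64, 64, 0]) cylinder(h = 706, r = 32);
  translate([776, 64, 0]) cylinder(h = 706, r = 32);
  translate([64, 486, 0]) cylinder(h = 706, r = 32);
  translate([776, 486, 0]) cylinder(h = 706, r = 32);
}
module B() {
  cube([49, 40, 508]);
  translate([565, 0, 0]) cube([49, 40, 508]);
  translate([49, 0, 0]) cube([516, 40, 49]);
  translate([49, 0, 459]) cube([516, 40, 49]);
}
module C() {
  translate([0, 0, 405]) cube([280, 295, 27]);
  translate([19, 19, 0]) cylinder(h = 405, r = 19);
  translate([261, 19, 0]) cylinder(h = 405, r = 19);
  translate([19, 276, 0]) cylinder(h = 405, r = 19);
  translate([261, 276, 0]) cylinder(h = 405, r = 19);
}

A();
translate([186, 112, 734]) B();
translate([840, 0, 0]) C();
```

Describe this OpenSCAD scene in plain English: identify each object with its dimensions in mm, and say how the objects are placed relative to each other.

A is a table: top 840 mm (x) × 550 mm (y), 28 mm thick, upper face at z = 734 mm, on four round legs of 64 mm diameter, each leg's bounding box inset 32 mm from the nearest pair of top edges, running from z = 0 to the bottom of the top.

B is a rectangular picture frame lying in the x–z plane (depth along y). The opening is 516 mm wide (x) by 410 mm tall (z), surrounded by a border 49 mm wide on all four sides. The frame is 40 mm deep and is made of two full-height vertical stiles with two horizontal rails fitted between them.

C is a four-legged stool. The seat is a 280×295×27 mm slab whose top surface is at z = 432 mm; four round legs, each 38 mm in diameter, run from the floor (z = 0) to the underside of the seat, each leg's axis is inset half a diameter from the nearest pair of seat edges (so the leg's bounding box is flush with the corner).

The picture frame is on top of the table. The stool is against the table's +x side, with their −y faces flush.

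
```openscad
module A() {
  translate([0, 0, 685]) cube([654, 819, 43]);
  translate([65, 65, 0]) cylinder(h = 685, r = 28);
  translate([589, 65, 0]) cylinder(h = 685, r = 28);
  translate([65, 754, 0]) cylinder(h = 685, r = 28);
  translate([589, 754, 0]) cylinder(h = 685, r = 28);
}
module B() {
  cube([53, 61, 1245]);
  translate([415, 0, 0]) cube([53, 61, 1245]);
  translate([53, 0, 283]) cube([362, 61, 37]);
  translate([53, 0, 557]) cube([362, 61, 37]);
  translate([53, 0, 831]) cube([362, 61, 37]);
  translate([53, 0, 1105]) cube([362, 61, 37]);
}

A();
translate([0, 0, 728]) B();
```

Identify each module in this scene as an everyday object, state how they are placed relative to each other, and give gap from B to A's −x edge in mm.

The ladder's min-x is at 0; the table's min-x is 0; gap = 0 mm.

A is a table. B is a ladder. The ladder is on top of the table. The gap from the ladder to the table's −x edge is 0 mm.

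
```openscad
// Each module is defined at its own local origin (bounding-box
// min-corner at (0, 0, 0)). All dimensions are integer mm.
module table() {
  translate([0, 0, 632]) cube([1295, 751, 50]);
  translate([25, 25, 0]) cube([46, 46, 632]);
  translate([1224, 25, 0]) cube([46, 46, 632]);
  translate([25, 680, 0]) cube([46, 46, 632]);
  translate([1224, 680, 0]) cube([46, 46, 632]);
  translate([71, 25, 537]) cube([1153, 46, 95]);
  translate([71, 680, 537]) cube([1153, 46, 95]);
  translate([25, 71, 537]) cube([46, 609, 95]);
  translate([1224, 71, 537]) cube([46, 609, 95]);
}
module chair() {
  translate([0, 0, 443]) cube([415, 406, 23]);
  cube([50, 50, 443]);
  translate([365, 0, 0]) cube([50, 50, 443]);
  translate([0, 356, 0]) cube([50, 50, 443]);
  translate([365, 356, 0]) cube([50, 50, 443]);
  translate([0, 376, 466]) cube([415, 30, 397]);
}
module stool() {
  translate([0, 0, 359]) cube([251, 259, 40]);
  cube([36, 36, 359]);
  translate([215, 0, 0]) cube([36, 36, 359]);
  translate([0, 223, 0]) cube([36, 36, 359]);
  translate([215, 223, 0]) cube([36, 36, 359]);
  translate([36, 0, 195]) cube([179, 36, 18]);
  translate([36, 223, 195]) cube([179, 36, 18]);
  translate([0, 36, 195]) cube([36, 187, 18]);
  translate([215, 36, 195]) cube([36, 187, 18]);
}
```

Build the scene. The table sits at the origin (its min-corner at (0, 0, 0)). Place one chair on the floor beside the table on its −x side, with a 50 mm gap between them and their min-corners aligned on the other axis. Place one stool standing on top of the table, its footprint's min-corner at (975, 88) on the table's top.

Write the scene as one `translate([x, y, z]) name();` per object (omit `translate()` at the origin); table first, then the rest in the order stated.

table();
translate([-465, 0, 0]) chair();
translate([975, 88, 682]) stool();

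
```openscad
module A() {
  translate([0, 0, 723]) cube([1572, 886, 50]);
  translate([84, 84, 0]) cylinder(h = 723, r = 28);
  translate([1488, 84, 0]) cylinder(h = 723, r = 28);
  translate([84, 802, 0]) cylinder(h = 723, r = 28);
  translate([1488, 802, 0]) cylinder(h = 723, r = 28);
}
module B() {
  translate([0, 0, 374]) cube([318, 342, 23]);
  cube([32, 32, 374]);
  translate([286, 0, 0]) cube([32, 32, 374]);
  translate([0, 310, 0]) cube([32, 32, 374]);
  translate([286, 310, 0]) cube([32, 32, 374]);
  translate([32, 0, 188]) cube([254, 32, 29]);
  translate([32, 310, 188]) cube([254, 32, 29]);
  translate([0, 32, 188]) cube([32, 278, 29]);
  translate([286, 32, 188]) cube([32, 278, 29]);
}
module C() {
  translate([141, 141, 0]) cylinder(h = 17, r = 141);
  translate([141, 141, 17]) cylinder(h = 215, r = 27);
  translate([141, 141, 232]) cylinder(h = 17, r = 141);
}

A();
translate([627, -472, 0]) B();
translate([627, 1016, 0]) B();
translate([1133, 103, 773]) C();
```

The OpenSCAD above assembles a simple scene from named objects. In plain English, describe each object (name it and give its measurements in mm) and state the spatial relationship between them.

A is a table with a 1572×886 mm rectangular top, 50 mm thick, top surface at z = 773 mm, supported by four round legs of 56 mm diameter, each leg's bounding box inset 56 mm from the nearest pair of top edges, running from the floor.

B is a four-legged stool. The seat is 318×342 mm, 23 mm thick, top at z = 397 mm. It stands on four square legs, each 32×32 mm in cross-section, from z = 0 to the seat underside, each flush with a corner of the seat. Four stretchers, 32 mm wide and 29 mm tall, connect adjacent legs with their undersides at z = 188 mm, each running between the inner faces of the legs it joins and aligned with the legs' outer faces on the other axis.

C is a spool: two coaxial disc flanges of radius 141 mm and thickness 17 mm, joined by a core cylinder of radius 27 mm and height 215 mm. The lower flange rests on z = 0 and the three cylinders share a vertical axis.

Two stools sit around the table at the −y, +y sides. The spool is on top of the table.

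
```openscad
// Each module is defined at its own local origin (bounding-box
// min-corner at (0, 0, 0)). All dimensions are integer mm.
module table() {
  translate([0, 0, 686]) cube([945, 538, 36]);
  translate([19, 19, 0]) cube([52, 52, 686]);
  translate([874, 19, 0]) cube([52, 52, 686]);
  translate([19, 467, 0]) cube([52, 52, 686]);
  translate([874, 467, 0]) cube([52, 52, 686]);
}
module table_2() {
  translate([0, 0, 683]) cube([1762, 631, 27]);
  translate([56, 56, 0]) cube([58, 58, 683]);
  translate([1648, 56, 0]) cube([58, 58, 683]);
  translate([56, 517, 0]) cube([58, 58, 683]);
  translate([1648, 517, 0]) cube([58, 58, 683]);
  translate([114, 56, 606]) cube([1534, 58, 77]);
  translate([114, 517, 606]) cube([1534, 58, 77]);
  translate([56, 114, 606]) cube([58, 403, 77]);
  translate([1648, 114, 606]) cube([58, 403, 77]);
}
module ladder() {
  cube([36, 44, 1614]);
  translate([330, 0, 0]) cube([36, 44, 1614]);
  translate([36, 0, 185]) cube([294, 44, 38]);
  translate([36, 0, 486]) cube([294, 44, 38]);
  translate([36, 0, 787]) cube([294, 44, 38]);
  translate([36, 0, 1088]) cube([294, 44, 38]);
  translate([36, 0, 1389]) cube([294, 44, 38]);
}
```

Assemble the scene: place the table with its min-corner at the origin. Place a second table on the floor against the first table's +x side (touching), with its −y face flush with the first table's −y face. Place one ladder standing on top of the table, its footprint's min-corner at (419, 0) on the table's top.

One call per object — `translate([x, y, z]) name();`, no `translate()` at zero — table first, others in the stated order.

table();
translate([945, 0, 0]) table_2();
translate([419, 0, 722]) ladder();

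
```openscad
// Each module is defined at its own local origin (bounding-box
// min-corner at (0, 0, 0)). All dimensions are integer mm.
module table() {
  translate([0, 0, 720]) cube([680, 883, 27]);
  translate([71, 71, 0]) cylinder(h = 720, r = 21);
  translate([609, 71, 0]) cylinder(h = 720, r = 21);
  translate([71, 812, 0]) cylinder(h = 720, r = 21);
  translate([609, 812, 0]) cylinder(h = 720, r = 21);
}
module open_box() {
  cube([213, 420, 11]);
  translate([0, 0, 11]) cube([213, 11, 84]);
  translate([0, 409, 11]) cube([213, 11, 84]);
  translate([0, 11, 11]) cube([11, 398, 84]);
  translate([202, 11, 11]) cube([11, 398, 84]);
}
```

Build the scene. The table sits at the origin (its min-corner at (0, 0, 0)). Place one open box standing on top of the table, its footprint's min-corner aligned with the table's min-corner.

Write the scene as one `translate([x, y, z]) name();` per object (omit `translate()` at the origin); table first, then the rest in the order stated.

table();
translate([0, 0, 747]) open_box();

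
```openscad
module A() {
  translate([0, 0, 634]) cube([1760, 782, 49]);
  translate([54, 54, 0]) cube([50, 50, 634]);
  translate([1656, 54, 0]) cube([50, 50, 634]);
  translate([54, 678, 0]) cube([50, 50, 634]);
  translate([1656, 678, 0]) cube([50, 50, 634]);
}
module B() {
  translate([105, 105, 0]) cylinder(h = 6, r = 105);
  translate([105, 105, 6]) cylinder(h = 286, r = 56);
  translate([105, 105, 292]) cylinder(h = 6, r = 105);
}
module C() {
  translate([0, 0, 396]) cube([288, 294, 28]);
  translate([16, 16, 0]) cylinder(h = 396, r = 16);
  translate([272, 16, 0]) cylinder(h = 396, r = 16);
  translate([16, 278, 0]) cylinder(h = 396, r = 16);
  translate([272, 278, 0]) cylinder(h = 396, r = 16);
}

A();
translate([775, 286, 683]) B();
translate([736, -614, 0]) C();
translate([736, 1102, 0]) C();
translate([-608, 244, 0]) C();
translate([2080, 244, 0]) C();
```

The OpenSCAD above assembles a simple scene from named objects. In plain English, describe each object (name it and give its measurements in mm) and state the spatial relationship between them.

A is a table with a 1760×782 mm rectangular top, 49 mm thick, top surface at z = 683 mm, supported by four 50×50 mm square legs, each inset 54 mm from the nearest pair of top edges, running from the floor.

B is a spool: two coaxial disc flanges of radius 105 mm and thickness 6 mm, joined by a core cylinder of radius 56 mm and height 286 mm. The lower flange rests on z = 0 and the three cylinders share a vertical axis.

C is a four-legged stool. The seat is 288×294 mm, 28 mm thick, top at z = 424 mm. It stands on four round legs, each 32 mm in diameter, from z = 0 to the seat underside, each leg's axis is inset half a diameter from the nearest pair of seat edges (so the leg's bounding box is flush with the corner).

The spool is on top of the table, centred. Four stools sit around the table at the −y, +y, −x, +x sides.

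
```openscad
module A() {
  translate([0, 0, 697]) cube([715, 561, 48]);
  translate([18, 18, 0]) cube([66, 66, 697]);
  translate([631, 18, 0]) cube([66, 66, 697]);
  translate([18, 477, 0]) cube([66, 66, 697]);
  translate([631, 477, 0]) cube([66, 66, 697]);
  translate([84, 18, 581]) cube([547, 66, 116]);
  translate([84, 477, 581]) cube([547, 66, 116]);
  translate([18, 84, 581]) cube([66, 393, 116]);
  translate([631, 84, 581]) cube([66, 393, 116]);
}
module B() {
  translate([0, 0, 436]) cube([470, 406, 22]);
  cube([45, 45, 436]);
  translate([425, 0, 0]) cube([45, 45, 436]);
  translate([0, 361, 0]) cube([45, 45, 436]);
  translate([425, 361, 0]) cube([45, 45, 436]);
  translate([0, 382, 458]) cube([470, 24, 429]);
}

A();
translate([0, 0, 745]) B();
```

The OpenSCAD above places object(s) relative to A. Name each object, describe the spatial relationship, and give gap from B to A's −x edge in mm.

The chair's min-x is at 0; the table's min-x is 0; gap = 0 mm.

A is a table. B is a chair. The chair is on top of the table. The gap from the chair to the table's −x edge is 0 mm.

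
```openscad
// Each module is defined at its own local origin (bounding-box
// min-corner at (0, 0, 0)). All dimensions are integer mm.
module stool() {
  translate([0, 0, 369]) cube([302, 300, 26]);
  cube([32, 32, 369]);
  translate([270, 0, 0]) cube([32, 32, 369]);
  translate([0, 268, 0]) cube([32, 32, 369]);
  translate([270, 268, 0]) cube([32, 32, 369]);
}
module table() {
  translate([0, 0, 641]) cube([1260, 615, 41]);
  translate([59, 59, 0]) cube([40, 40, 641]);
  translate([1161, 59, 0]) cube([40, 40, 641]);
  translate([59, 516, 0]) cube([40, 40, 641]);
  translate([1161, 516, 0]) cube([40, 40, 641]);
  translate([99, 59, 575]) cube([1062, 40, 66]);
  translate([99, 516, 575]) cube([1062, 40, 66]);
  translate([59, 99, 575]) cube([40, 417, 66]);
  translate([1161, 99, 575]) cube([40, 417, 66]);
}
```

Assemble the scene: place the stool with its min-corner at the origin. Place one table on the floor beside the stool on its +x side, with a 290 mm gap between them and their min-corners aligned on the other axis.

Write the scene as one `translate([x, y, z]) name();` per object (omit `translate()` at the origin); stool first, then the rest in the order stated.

stool();
translate([592, 0, 0]) table();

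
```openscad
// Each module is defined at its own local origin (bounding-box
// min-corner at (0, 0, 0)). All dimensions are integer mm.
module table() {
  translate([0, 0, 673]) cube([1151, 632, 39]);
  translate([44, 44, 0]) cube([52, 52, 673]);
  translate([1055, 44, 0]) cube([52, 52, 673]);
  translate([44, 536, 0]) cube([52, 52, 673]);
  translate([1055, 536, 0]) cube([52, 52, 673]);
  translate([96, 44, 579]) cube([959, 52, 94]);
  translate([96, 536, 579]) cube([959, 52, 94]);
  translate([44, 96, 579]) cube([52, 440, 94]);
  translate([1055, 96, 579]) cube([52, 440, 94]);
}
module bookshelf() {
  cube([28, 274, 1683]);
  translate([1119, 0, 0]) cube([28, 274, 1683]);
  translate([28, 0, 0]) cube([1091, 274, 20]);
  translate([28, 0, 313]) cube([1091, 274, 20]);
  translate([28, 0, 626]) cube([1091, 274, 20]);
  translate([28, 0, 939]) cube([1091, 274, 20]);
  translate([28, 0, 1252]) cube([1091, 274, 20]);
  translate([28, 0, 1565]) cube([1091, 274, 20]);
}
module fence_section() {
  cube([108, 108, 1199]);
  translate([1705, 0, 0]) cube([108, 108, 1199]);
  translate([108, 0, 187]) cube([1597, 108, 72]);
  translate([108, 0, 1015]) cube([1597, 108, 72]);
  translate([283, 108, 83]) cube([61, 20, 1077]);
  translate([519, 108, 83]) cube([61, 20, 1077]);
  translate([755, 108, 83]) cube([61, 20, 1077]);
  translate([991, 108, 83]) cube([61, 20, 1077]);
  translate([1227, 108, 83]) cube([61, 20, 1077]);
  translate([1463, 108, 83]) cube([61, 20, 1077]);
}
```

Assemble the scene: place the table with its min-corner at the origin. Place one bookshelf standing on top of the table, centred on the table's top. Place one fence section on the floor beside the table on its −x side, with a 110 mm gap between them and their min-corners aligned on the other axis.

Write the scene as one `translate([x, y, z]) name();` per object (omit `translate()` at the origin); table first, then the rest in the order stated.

table();
translate([2, 179, 712]) bookshelf();
translate([-1923, 0, 0]) fence_section();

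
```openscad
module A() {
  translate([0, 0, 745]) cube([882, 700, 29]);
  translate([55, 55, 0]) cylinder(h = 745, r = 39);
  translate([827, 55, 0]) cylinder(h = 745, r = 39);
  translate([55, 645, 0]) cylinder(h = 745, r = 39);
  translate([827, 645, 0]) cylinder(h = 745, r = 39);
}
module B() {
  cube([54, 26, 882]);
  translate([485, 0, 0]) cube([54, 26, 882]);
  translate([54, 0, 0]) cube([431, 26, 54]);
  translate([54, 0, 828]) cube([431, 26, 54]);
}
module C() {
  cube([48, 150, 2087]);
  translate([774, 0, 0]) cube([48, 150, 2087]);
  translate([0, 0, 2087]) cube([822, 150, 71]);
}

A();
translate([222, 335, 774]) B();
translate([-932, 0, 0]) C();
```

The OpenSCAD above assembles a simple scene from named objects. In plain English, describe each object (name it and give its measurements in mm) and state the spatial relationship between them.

A is a table: top 882 mm (x) × 700 mm (y), 29 mm thick, upper face at z = 774 mm, on four round legs of 78 mm diameter, each leg's bounding box inset 16 mm from the nearest pair of top edges, running from z = 0 to the bottom of the top.

B is a picture frame with a 431×774 mm rectangular opening (x by z) and a uniform 54 mm border on every side. Frame depth is 26 mm along y. It is built from two vertical stiles running the full outside height and two horizontal rails spanning the gap between the stiles.

C is a door frame. The clear opening is 726 mm wide and 2087 mm high. Two 48 mm wide jambs, 150 mm deep, stand either side of the opening from the floor to the top of the opening. A 71 mm thick head sits across the top of both jambs, spanning the full outside width of the frame.

The picture frame is on top of the table. The door frame is on the floor beside the table on its −x side.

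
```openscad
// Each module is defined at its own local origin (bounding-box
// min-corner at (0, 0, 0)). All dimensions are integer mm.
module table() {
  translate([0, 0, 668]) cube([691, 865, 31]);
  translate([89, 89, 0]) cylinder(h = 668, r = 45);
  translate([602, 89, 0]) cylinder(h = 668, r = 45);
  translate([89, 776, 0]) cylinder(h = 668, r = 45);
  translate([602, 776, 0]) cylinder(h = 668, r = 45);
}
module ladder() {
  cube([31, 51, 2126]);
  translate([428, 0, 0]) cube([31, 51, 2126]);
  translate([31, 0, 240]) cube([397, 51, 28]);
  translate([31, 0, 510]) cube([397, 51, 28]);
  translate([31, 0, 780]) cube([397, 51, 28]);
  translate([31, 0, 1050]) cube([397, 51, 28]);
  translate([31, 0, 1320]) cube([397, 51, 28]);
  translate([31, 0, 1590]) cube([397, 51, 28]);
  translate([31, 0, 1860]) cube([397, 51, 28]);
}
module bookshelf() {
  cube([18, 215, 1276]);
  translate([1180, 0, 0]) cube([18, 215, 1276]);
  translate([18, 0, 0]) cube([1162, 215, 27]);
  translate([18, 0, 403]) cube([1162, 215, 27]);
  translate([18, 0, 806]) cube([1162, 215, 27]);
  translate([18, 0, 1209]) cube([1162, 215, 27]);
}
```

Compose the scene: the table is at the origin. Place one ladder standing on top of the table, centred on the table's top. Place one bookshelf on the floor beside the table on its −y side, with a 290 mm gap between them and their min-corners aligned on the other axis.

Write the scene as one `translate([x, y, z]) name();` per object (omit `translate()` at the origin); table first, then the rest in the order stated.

table();
translate([116, 407, 699]) ladder();
translate([0, -505, 0]) bookshelf();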